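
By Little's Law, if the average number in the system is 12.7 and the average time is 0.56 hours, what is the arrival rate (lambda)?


lambda = L / W = 12.7 / 0.56 = 22.68 per hour

22.68 per hour


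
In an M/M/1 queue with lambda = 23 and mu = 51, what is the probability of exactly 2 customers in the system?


rho = 23/51; P(n) = (1-rho)*rho^n = (1-23/51)*(23/51)^2 = 0.1117

0.1117


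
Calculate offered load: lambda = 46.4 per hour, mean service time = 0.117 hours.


Offered load a = lambda * E[S] = 46.4 * 0.117 = 5.43 Erlangs

5.43 Erlangs


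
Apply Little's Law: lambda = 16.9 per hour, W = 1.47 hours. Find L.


L = lambda * W = 16.9 * 1.47 = 24.84

24.84


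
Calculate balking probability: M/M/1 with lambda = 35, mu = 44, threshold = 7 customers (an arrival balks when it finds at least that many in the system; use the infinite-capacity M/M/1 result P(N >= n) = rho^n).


P(N >= 7) = rho^7 = (35/44)^7 = 0.2015

0.2015


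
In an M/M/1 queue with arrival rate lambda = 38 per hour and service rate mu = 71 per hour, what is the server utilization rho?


rho = lambda/mu = 38/71 = 0.5352

0.5352


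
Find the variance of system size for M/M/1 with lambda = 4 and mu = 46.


rho = 4/46; Var(N) = rho/(1-rho)^2 = 0.1

0.1


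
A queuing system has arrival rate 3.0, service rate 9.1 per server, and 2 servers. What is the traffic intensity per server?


rho = lambda / (c * mu) = 3.0 / (2 * 9.1) = 0.1648

0.1648


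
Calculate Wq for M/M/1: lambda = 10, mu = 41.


rho = 10/41; Wq = rho/(mu - lambda) = 0.0079 hours

0.0079 hours


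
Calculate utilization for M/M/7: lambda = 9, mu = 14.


rho = lambda/(c*mu) = 9/(7*14) = 0.0918

0.0918


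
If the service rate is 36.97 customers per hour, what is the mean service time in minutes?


Mean service time = 60/mu = 60/36.97 = 1.62 minutes

1.62 minutes


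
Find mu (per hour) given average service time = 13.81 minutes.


mu = 60 / avg_service_time = 60 / 13.81 = 4.34 per hour

4.34 per hour


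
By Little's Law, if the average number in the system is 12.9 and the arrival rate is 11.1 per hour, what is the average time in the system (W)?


W = L / lambda = 12.9 / 11.1 = 1.1622 hours

1.1622 hours


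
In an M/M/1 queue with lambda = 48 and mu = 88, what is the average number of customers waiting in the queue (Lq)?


rho = 48/88; Lq = rho^2/(1-rho) = 0.65

0.65


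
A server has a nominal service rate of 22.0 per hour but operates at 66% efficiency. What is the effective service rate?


Effective rate = mu * efficiency = 22.0 * 0.66 = 14.52 per hour

14.52 per hour


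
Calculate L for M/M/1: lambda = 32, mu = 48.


rho = 32/48; L = rho/(1-rho) = 2.0

2.0


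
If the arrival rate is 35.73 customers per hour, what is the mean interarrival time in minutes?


Mean interarrival time = 60/lambda = 60/35.73 = 1.68 minutes

1.68 minutes


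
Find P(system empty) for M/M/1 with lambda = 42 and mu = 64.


P0 = 1 - rho = 1 - 42/64 = 0.3438

0.3438


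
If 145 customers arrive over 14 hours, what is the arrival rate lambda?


lambda = total arrivals / time = 145 / 14 = 10.36 per hour

10.36 per hour


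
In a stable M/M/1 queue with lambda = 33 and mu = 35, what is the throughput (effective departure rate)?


For a stable queue (lambda < mu), throughput = lambda = 33 per hour

33 per hour


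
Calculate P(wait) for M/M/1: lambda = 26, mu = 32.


P(wait) = rho = lambda/mu = 26/32 = 0.8125

0.8125


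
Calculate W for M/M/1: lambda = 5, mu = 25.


W = 1/(mu - lambda) = 1/(25 - 5) = 0.05 hours

0.05 hours


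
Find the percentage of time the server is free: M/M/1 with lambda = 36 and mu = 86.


Idle fraction = (1 - rho) * 100 = (1 - 36/86) * 100 = 58.1%

58.1%


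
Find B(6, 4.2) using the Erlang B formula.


B(N,A) = (A^N/N!) / sum(A^k/k!, k=0..N) with N=6, A=4.2 = 0.1318

0.1318


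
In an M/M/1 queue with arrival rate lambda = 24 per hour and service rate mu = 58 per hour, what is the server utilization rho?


rho = lambda/mu = 24/58 = 0.4138

0.4138


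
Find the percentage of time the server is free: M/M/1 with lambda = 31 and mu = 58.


Idle fraction = (1 - rho) * 100 = (1 - 31/58) * 100 = 46.6%

46.6%


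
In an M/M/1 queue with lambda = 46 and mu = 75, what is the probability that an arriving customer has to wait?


P(wait) = rho = lambda/mu = 46/75 = 0.6133

0.6133


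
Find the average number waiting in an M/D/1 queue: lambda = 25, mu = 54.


M/D/1: Lq = rho^2 / (2*(1-rho)) where rho = 25/54; Lq = 0.2

0.2


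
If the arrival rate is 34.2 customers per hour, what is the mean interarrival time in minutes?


Mean interarrival time = 60/lambda = 60/34.2 = 1.75 minutes

1.75 minutes


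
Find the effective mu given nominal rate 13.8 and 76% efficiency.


Effective rate = mu * efficiency = 13.8 * 0.76 = 10.49 per hour

10.49 per hour


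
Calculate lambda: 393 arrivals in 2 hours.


lambda = total arrivals / time = 393 / 2 = 196.5 per hour

196.5 per hour


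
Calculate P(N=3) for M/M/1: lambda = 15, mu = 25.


rho = 15/25; P(n) = (1-rho)*rho^n = (1-15/25)*(15/25)^3 = 0.0864

0.0864


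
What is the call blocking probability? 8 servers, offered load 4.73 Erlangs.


B(N,A) = (A^N/N!) / sum(A^k/k!, k=0..N) with N=8, A=4.73 = 0.0578

0.0578


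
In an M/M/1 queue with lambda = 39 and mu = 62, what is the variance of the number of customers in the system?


rho = 39/62; Var(N) = rho/(1-rho)^2 = 4.57

4.57


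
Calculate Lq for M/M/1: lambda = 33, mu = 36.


rho = 33/36; Lq = rho^2/(1-rho) = 10.08

10.08


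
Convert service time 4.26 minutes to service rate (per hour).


mu = 60 / avg_service_time = 60 / 4.26 = 14.08 per hour

14.08 per hour


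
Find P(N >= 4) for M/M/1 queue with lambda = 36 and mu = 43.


P(N >= 4) = rho^4 = (36/43)^4 = 0.4913

0.4913


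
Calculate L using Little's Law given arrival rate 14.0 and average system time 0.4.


L = lambda * W = 14.0 * 0.4 = 5.6

5.6


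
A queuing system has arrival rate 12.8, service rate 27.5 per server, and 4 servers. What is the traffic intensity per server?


rho = lambda / (c * mu) = 12.8 / (4 * 27.5) = 0.1164

0.1164


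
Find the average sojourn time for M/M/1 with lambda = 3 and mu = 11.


W = 1/(mu - lambda) = 1/(11 - 3) = 0.125 hours

0.125 hours


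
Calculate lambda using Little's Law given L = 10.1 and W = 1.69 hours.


lambda = L / W = 10.1 / 1.69 = 5.98 per hour

5.98 per hour


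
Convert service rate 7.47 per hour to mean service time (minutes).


Mean service time = 60/mu = 60/7.47 = 8.03 minutes

8.03 minutes


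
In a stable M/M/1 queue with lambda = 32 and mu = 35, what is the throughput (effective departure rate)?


For a stable queue (lambda < mu), throughput = lambda = 32 per hour

32 per hour


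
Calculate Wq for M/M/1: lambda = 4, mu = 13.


rho = 4/13; Wq = rho/(mu - lambda) = 0.0342 hours

0.0342 hours


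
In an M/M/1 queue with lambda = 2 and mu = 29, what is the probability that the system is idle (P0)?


P0 = 1 - rho = 1 - 2/29 = 0.931

0.931


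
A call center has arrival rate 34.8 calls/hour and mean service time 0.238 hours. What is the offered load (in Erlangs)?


Offered load a = lambda * E[S] = 34.8 * 0.238 = 8.28 Erlangs

8.28 Erlangs


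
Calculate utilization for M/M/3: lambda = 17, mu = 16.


rho = lambda/(c*mu) = 17/(3*16) = 0.3542

0.3542


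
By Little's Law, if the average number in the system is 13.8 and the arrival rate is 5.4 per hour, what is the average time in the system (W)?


W = L / lambda = 13.8 / 5.4 = 2.5556 hours

2.5556 hours


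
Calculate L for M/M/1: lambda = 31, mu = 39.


rho = 31/39; L = rho/(1-rho) = 3.88

3.88


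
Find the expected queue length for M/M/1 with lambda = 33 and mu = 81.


rho = 33/81; Lq = rho^2/(1-rho) = 0.28

0.28


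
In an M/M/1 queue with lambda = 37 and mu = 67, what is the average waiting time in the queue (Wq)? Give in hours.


rho = 37/67; Wq = rho/(mu - lambda) = 0.0184 hours

0.0184 hours


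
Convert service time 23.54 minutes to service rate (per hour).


mu = 60 / avg_service_time = 60 / 23.54 = 2.55 per hour

2.55 per hour


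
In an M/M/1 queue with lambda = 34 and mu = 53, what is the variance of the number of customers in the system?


rho = 34/53; Var(N) = rho/(1-rho)^2 = 4.99

4.99


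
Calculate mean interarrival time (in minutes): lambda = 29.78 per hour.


Mean interarrival time = 60/lambda = 60/29.78 = 2.01 minutes

2.01 minutes


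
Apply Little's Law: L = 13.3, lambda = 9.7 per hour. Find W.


W = L / lambda = 13.3 / 9.7 = 1.3711 hours

1.3711 hours


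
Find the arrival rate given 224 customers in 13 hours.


lambda = total arrivals / time = 224 / 13 = 17.23 per hour

17.23 per hour


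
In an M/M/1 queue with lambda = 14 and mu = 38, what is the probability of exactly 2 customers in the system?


rho = 14/38; P(n) = (1-rho)*rho^n = (1-14/38)*(14/38)^2 = 0.0857

0.0857


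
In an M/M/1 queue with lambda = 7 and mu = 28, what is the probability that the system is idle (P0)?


P0 = 1 - rho = 1 - 7/28 = 0.75

0.75


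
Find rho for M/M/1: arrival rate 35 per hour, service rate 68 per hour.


rho = lambda/mu = 35/68 = 0.5147

0.5147


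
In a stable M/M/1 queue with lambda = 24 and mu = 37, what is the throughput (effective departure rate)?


For a stable queue (lambda < mu), throughput = lambda = 24 per hour

24 per hour


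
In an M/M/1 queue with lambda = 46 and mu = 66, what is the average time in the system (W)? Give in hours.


W = 1/(mu - lambda) = 1/(66 - 46) = 0.05 hours

0.05 hours


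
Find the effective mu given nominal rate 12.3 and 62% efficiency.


Effective rate = mu * efficiency = 12.3 * 0.62 = 7.63 per hour

7.63 per hour


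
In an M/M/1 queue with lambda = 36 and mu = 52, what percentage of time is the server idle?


Idle fraction = (1 - rho) * 100 = (1 - 36/52) * 100 = 30.8%

30.8%


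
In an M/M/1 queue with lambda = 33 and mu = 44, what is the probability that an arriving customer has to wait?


P(wait) = rho = lambda/mu = 33/44 = 0.75

0.75


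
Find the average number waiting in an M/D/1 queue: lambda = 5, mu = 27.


M/D/1: Lq = rho^2 / (2*(1-rho)) where rho = 5/27; Lq = 0.02

0.02


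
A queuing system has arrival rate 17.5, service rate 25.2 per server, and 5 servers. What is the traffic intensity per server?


rho = lambda / (c * mu) = 17.5 / (5 * 25.2) = 0.1389

0.1389


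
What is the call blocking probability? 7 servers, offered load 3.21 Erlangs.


B(N,A) = (A^N/N!) / sum(A^k/k!, k=0..N) with N=7, A=3.21 = 0.0286

0.0286


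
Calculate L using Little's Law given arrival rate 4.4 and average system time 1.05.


L = lambda * W = 4.4 * 1.05 = 4.62

4.62


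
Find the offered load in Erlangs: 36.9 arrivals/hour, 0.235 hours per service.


Offered load a = lambda * E[S] = 36.9 * 0.235 = 8.67 Erlangs

8.67 Erlangs


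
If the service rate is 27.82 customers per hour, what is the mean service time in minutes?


Mean service time = 60/mu = 60/27.82 = 2.16 minutes

2.16 minutes


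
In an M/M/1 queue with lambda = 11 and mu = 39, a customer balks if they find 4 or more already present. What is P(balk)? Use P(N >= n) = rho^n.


P(N >= 4) = rho^4 = (11/39)^4 = 0.0063

0.0063


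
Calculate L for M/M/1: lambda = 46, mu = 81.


rho = 46/81; L = rho/(1-rho) = 1.31

1.31


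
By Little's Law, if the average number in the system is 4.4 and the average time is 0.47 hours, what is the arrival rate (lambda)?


lambda = L / W = 4.4 / 0.47 = 9.36 per hour

9.36 per hour


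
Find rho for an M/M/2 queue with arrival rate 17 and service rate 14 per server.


rho = lambda/(c*mu) = 17/(2*14) = 0.6071

0.6071


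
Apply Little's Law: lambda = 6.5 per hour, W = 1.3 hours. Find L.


L = lambda * W = 6.5 * 1.3 = 8.45

8.45


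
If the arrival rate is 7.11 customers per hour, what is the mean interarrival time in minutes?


Mean interarrival time = 60/lambda = 60/7.11 = 8.44 minutes

8.44 minutes


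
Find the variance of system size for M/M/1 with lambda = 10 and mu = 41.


rho = 10/41; Var(N) = rho/(1-rho)^2 = 0.43

0.43


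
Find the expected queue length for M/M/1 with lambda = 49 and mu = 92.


rho = 49/92; Lq = rho^2/(1-rho) = 0.61

0.61


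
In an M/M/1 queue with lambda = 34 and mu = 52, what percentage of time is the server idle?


Idle fraction = (1 - rho) * 100 = (1 - 34/52) * 100 = 34.6%

34.6%


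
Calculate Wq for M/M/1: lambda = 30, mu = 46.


rho = 30/46; Wq = rho/(mu - lambda) = 0.0408 hours

0.0408 hours


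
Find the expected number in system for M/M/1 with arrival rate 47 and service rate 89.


rho = 47/89; L = rho/(1-rho) = 1.12

1.12


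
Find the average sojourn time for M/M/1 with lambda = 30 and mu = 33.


W = 1/(mu - lambda) = 1/(33 - 30) = 0.3333 hours

0.3333 hours


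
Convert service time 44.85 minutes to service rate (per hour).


mu = 60 / avg_service_time = 60 / 44.85 = 1.34 per hour

1.34 per hour


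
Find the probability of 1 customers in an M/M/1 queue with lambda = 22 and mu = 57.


rho = 22/57; P(n) = (1-rho)*rho^n = (1-22/57)*(22/57)^1 = 0.237

0.237


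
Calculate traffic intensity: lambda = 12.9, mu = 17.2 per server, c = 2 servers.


rho = lambda / (c * mu) = 12.9 / (2 * 17.2) = 0.375

0.375


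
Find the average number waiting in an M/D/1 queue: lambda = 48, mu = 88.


M/D/1: Lq = rho^2 / (2*(1-rho)) where rho = 48/88; Lq = 0.33

0.33


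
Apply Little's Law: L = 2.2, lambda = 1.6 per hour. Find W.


W = L / lambda = 2.2 / 1.6 = 1.375 hours

1.375 hours


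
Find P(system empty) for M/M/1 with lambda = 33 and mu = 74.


P0 = 1 - rho = 1 - 33/74 = 0.5541

0.5541


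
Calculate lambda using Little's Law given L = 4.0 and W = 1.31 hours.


lambda = L / W = 4.0 / 1.31 = 3.05 per hour

3.05 per hour


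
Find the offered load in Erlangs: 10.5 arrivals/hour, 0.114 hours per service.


Offered load a = lambda * E[S] = 10.5 * 0.114 = 1.2 Erlangs

1.2 Erlangs


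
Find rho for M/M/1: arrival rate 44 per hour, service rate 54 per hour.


rho = lambda/mu = 44/54 = 0.8148

0.8148


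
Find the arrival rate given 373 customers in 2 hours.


lambda = total arrivals / time = 373 / 2 = 186.5 per hour

186.5 per hour


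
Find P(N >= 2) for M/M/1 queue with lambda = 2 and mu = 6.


P(N >= 2) = rho^2 = (2/6)^2 = 0.1111

0.1111


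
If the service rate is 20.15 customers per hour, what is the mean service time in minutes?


Mean service time = 60/mu = 60/20.15 = 2.98 minutes

2.98 minutes


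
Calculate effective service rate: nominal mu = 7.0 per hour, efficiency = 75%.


Effective rate = mu * efficiency = 7.0 * 0.75 = 5.25 per hour

5.25 per hour


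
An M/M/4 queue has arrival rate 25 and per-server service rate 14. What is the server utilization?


rho = lambda/(c*mu) = 25/(4*14) = 0.4464

0.4464


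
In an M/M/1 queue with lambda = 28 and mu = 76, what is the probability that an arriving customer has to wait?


P(wait) = rho = lambda/mu = 28/76 = 0.3684

0.3684


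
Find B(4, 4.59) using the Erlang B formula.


B(N,A) = (A^N/N!) / sum(A^k/k!, k=0..N) with N=4, A=4.59 = 0.3645

0.3645


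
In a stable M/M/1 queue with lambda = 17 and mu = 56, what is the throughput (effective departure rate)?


For a stable queue (lambda < mu), throughput = lambda = 17 per hour

17 per hour


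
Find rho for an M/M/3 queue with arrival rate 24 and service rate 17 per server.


rho = lambda/(c*mu) = 24/(3*17) = 0.4706

0.4706


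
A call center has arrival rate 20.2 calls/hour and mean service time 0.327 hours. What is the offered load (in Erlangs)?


Offered load a = lambda * E[S] = 20.2 * 0.327 = 6.61 Erlangs

6.61 Erlangs


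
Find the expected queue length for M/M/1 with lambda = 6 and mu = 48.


rho = 6/48; Lq = rho^2/(1-rho) = 0.02

0.02


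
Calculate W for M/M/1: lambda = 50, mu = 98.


W = 1/(mu - lambda) = 1/(98 - 50) = 0.0208 hours

0.0208 hours


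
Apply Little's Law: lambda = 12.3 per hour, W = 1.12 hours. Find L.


L = lambda * W = 12.3 * 1.12 = 13.78

13.78


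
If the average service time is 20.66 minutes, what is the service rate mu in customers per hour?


mu = 60 / avg_service_time = 60 / 20.66 = 2.9 per hour

2.9 per hour


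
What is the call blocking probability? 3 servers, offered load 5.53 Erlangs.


B(N,A) = (A^N/N!) / sum(A^k/k!, k=0..N) with N=3, A=5.53 = 0.5636

0.5636


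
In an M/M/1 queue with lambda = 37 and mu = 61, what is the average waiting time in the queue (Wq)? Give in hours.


rho = 37/61; Wq = rho/(mu - lambda) = 0.0253 hours

0.0253 hours


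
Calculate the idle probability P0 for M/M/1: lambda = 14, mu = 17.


P0 = 1 - rho = 1 - 14/17 = 0.1765

0.1765


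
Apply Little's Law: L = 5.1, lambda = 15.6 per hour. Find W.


W = L / lambda = 5.1 / 15.6 = 0.3269 hours

0.3269 hours


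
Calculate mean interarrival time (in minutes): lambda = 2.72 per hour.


Mean interarrival time = 60/lambda = 60/2.72 = 22.06 minutes

22.06 minutes


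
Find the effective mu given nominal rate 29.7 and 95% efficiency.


Effective rate = mu * efficiency = 29.7 * 0.95 = 28.22 per hour

28.22 per hour


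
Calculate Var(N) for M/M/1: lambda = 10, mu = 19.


rho = 10/19; Var(N) = rho/(1-rho)^2 = 2.35

2.35


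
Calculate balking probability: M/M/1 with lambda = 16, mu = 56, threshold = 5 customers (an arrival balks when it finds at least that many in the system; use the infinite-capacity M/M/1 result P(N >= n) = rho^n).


P(N >= 5) = rho^5 = (16/56)^5 = 0.0019

0.0019


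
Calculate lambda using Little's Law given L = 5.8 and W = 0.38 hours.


lambda = L / W = 5.8 / 0.38 = 15.26 per hour

15.26 per hour


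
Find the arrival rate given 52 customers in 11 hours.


lambda = total arrivals / time = 52 / 11 = 4.73 per hour

4.73 per hour


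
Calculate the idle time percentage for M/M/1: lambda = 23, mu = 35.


Idle fraction = (1 - rho) * 100 = (1 - 23/35) * 100 = 34.3%

34.3%


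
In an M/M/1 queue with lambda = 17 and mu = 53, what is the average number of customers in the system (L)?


rho = 17/53; L = rho/(1-rho) = 0.47

0.47


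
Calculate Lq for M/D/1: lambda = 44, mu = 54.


M/D/1: Lq = rho^2 / (2*(1-rho)) where rho = 44/54; Lq = 1.79

1.79


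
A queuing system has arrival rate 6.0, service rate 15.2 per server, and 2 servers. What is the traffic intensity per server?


rho = lambda / (c * mu) = 6.0 / (2 * 15.2) = 0.1974

0.1974


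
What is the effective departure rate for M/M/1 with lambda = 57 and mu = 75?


For a stable queue (lambda < mu), throughput = lambda = 57 per hour

57 per hour


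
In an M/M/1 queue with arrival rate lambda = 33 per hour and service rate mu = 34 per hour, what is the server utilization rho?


rho = lambda/mu = 33/34 = 0.9706

0.9706


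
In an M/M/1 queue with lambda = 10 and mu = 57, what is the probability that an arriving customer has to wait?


P(wait) = rho = lambda/mu = 10/57 = 0.1754

0.1754


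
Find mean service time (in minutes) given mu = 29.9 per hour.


Mean service time = 60/mu = 60/29.9 = 2.01 minutes

2.01 minutes


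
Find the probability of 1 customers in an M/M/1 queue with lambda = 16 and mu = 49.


rho = 16/49; P(n) = (1-rho)*rho^n = (1-16/49)*(16/49)^1 = 0.2199

0.2199


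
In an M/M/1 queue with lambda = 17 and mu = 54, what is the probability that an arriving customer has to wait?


P(wait) = rho = lambda/mu = 17/54 = 0.3148

0.3148


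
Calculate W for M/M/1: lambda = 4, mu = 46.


W = 1/(mu - lambda) = 1/(46 - 4) = 0.0238 hours

0.0238 hours


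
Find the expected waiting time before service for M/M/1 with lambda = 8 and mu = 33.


rho = 8/33; Wq = rho/(mu - lambda) = 0.0097 hours

0.0097 hours


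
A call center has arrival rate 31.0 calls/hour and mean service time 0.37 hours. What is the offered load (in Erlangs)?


Offered load a = lambda * E[S] = 31.0 * 0.37 = 11.47 Erlangs

11.47 Erlangs


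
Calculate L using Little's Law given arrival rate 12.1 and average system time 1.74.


L = lambda * W = 12.1 * 1.74 = 21.05

21.05


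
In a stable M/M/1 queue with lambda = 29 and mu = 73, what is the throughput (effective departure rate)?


For a stable queue (lambda < mu), throughput = lambda = 29 per hour

29 per hour


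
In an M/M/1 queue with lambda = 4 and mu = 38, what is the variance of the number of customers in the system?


rho = 4/38; Var(N) = rho/(1-rho)^2 = 0.13

0.13


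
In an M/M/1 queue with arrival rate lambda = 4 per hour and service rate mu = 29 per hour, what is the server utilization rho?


rho = lambda/mu = 4/29 = 0.1379

0.1379


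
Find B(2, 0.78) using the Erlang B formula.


B(N,A) = (A^N/N!) / sum(A^k/k!, k=0..N) with N=2, A=0.78 = 0.146

0.146


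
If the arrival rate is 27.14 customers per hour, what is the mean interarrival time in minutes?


Mean interarrival time = 60/lambda = 60/27.14 = 2.21 minutes

2.21 minutes


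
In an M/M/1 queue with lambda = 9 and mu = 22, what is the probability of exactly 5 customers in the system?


rho = 9/22; P(n) = (1-rho)*rho^n = (1-9/22)*(9/22)^5 = 0.0068

0.0068


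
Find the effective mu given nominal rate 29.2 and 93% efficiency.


Effective rate = mu * efficiency = 29.2 * 0.93 = 27.16 per hour

27.16 per hour


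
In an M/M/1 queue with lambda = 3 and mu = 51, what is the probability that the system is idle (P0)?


P0 = 1 - rho = 1 - 3/51 = 0.9412

0.9412


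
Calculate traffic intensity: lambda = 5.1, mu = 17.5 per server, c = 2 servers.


rho = lambda / (c * mu) = 5.1 / (2 * 17.5) = 0.1457

0.1457


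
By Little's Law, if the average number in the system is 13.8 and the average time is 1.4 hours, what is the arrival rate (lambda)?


lambda = L / W = 13.8 / 1.4 = 9.86 per hour

9.86 per hour


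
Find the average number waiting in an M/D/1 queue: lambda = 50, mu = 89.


M/D/1: Lq = rho^2 / (2*(1-rho)) where rho = 50/89; Lq = 0.36

0.36


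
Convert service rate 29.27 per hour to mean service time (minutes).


Mean service time = 60/mu = 60/29.27 = 2.05 minutes

2.05 minutes


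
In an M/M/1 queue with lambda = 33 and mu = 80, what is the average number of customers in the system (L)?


rho = 33/80; L = rho/(1-rho) = 0.7

0.7


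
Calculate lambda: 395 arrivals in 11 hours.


lambda = total arrivals / time = 395 / 11 = 35.91 per hour

35.91 per hour


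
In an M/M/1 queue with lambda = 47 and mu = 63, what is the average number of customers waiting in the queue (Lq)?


rho = 47/63; Lq = rho^2/(1-rho) = 2.19

2.19


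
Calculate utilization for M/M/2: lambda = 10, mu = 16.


rho = lambda/(c*mu) = 10/(2*16) = 0.3125

0.3125


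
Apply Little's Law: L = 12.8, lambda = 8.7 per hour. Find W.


W = L / lambda = 12.8 / 8.7 = 1.4713 hours

1.4713 hours


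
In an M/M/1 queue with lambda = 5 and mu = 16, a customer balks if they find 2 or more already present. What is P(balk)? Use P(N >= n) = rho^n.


P(N >= 2) = rho^2 = (5/16)^2 = 0.0977

0.0977


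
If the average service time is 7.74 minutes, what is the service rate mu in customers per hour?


mu = 60 / avg_service_time = 60 / 7.74 = 7.75 per hour

7.75 per hour


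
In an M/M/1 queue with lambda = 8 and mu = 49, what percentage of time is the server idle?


Idle fraction = (1 - rho) * 100 = (1 - 8/49) * 100 = 83.7%

83.7%


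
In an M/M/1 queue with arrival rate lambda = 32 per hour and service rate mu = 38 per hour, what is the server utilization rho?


rho = lambda/mu = 32/38 = 0.8421

0.8421


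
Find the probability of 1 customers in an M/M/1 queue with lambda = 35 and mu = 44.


rho = 35/44; P(n) = (1-rho)*rho^n = (1-35/44)*(35/44)^1 = 0.1627

0.1627


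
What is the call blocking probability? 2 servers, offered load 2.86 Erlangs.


B(N,A) = (A^N/N!) / sum(A^k/k!, k=0..N) with N=2, A=2.86 = 0.5145

0.5145


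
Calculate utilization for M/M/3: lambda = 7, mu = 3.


rho = lambda/(c*mu) = 7/(3*3) = 0.7778

0.7778


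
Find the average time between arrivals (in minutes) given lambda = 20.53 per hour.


Mean interarrival time = 60/lambda = 60/20.53 = 2.92 minutes

2.92 minutes


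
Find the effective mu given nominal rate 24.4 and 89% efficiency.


Effective rate = mu * efficiency = 24.4 * 0.89 = 21.72 per hour

21.72 per hour


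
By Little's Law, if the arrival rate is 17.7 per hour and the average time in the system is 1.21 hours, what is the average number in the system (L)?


L = lambda * W = 17.7 * 1.21 = 21.42

21.42


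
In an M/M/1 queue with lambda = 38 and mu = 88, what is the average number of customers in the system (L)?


rho = 38/88; L = rho/(1-rho) = 0.76

0.76


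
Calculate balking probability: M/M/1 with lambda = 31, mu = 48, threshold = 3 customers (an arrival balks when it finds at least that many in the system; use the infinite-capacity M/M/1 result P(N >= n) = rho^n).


P(N >= 3) = rho^3 = (31/48)^3 = 0.2694

0.2694


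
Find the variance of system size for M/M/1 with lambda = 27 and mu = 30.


rho = 27/30; Var(N) = rho/(1-rho)^2 = 90.0

90.0


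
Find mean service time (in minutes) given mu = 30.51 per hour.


Mean service time = 60/mu = 60/30.51 = 1.97 minutes

1.97 minutes


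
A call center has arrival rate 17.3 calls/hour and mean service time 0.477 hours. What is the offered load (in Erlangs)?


Offered load a = lambda * E[S] = 17.3 * 0.477 = 8.25 Erlangs

8.25 Erlangs


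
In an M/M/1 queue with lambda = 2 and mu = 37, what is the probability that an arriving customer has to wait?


P(wait) = rho = lambda/mu = 2/37 = 0.0541

0.0541


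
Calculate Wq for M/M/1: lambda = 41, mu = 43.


rho = 41/43; Wq = rho/(mu - lambda) = 0.4767 hours

0.4767 hours


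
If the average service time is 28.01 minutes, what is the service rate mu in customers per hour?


mu = 60 / avg_service_time = 60 / 28.01 = 2.14 per hour

2.14 per hour


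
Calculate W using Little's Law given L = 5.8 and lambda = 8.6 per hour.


W = L / lambda = 5.8 / 8.6 = 0.6744 hours

0.6744 hours


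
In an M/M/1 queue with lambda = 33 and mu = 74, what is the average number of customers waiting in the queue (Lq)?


rho = 33/74; Lq = rho^2/(1-rho) = 0.36

0.36


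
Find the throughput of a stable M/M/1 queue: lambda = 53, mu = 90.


For a stable queue (lambda < mu), throughput = lambda = 53 per hour

53 per hour


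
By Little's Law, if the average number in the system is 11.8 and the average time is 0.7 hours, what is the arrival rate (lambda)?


lambda = L / W = 11.8 / 0.7 = 16.86 per hour

16.86 per hour


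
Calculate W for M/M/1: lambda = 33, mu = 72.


W = 1/(mu - lambda) = 1/(72 - 33) = 0.0256 hours

0.0256 hours


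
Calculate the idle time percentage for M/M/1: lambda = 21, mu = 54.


Idle fraction = (1 - rho) * 100 = (1 - 21/54) * 100 = 61.1%

61.1%


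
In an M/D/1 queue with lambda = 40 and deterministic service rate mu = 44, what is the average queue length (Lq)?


M/D/1: Lq = rho^2 / (2*(1-rho)) where rho = 40/44; Lq = 4.55

4.55


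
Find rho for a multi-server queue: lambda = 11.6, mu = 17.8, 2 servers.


rho = lambda / (c * mu) = 11.6 / (2 * 17.8) = 0.3258

0.3258


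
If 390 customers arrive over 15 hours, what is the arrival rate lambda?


lambda = total arrivals / time = 390 / 15 = 26.0 per hour

26.0 per hour


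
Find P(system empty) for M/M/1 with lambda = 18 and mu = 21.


P0 = 1 - rho = 1 - 18/21 = 0.1429

0.1429


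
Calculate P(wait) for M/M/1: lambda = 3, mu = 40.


P(wait) = rho = lambda/mu = 3/40 = 0.075

0.075


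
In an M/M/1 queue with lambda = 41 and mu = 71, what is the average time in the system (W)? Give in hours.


W = 1/(mu - lambda) = 1/(71 - 41) = 0.0333 hours

0.0333 hours


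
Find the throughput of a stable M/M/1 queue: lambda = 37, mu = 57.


For a stable queue (lambda < mu), throughput = lambda = 37 per hour

37 per hour


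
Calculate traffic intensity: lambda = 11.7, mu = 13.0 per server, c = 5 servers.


rho = lambda / (c * mu) = 11.7 / (5 * 13.0) = 0.18

0.18


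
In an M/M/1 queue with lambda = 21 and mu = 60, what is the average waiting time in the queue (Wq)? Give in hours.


rho = 21/60; Wq = rho/(mu - lambda) = 0.009 hours

0.009 hours


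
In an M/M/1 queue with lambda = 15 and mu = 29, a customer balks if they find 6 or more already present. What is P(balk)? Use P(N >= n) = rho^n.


P(N >= 6) = rho^6 = (15/29)^6 = 0.0191

0.0191


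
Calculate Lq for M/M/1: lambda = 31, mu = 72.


rho = 31/72; Lq = rho^2/(1-rho) = 0.33

0.33


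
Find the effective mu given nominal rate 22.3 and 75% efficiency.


Effective rate = mu * efficiency = 22.3 * 0.75 = 16.73 per hour

16.73 per hour


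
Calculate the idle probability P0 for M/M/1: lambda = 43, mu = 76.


P0 = 1 - rho = 1 - 43/76 = 0.4342

0.4342


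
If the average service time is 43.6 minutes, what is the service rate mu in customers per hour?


mu = 60 / avg_service_time = 60 / 43.6 = 1.38 per hour

1.38 per hour


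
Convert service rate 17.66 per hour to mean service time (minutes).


Mean service time = 60/mu = 60/17.66 = 3.4 minutes

3.4 minutes


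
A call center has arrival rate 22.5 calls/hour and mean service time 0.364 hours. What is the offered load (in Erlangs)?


Offered load a = lambda * E[S] = 22.5 * 0.364 = 8.19 Erlangs

8.19 Erlangs


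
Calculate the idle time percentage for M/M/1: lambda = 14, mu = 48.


Idle fraction = (1 - rho) * 100 = (1 - 14/48) * 100 = 70.8%

70.8%


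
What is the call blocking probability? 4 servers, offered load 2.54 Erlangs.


B(N,A) = (A^N/N!) / sum(A^k/k!, k=0..N) with N=4, A=2.54 = 0.1544

0.1544


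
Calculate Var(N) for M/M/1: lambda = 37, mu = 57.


rho = 37/57; Var(N) = rho/(1-rho)^2 = 5.27

5.27


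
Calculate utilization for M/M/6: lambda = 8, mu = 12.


rho = lambda/(c*mu) = 8/(6*12) = 0.1111

0.1111


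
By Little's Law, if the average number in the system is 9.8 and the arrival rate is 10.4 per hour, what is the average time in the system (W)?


W = L / lambda = 9.8 / 10.4 = 0.9423 hours

0.9423 hours


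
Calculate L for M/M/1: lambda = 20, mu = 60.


rho = 20/60; L = rho/(1-rho) = 0.5

0.5


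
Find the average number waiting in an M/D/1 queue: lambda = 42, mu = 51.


M/D/1: Lq = rho^2 / (2*(1-rho)) where rho = 42/51; Lq = 1.92

1.92


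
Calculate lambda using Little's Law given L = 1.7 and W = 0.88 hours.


lambda = L / W = 1.7 / 0.88 = 1.93 per hour

1.93 per hour


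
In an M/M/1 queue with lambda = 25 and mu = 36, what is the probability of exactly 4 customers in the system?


rho = 25/36; P(n) = (1-rho)*rho^n = (1-25/36)*(25/36)^4 = 0.0711

0.0711


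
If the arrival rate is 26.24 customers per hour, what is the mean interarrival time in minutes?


Mean interarrival time = 60/lambda = 60/26.24 = 2.29 minutes

2.29 minutes


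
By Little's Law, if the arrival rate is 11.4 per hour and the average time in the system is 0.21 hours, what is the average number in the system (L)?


L = lambda * W = 11.4 * 0.21 = 2.39

2.39


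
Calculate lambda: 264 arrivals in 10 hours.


lambda = total arrivals / time = 264 / 10 = 26.4 per hour

26.4 per hour


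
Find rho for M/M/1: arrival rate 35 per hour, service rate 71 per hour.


rho = lambda/mu = 35/71 = 0.493

0.493


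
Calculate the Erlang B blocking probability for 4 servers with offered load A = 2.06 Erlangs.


B(N,A) = (A^N/N!) / sum(A^k/k!, k=0..N) with N=4, A=2.06 = 0.1015

0.1015


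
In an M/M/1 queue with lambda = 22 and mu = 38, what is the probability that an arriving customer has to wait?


P(wait) = rho = lambda/mu = 22/38 = 0.5789

0.5789


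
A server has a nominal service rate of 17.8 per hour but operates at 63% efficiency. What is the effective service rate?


Effective rate = mu * efficiency = 17.8 * 0.63 = 11.21 per hour

11.21 per hour


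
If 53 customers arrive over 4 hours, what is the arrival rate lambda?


lambda = total arrivals / time = 53 / 4 = 13.25 per hour

13.25 per hour


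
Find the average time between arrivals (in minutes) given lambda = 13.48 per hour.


Mean interarrival time = 60/lambda = 60/13.48 = 4.45 minutes

4.45 minutes


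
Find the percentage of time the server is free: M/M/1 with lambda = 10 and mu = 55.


Idle fraction = (1 - rho) * 100 = (1 - 10/55) * 100 = 81.8%

81.8%


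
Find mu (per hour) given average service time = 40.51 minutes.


mu = 60 / avg_service_time = 60 / 40.51 = 1.48 per hour

1.48 per hour


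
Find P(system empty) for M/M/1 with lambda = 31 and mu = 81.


P0 = 1 - rho = 1 - 31/81 = 0.6173

0.6173


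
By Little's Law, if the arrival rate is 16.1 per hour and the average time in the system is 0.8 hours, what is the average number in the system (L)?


L = lambda * W = 16.1 * 0.8 = 12.88

12.88


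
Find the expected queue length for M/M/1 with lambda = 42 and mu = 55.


rho = 42/55; Lq = rho^2/(1-rho) = 2.47

2.47


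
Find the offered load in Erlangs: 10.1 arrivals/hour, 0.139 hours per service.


Offered load a = lambda * E[S] = 10.1 * 0.139 = 1.4 Erlangs

1.4 Erlangs


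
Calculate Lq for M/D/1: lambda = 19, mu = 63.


M/D/1: Lq = rho^2 / (2*(1-rho)) where rho = 19/63; Lq = 0.07

0.07


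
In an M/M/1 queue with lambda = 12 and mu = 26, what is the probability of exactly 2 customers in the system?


rho = 12/26; P(n) = (1-rho)*rho^n = (1-12/26)*(12/26)^2 = 0.1147

0.1147


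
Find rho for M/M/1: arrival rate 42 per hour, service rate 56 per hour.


rho = lambda/mu = 42/56 = 0.75

0.75


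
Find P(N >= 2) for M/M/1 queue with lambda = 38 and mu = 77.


P(N >= 2) = rho^2 = (38/77)^2 = 0.2435

0.2435


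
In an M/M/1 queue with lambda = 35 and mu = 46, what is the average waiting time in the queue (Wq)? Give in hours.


rho = 35/46; Wq = rho/(mu - lambda) = 0.0692 hours

0.0692 hours


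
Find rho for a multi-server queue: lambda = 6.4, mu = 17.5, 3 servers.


rho = lambda / (c * mu) = 6.4 / (3 * 17.5) = 0.1219

0.1219


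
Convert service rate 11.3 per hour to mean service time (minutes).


Mean service time = 60/mu = 60/11.3 = 5.31 minutes

5.31 minutes


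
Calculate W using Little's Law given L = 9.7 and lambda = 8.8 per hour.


W = L / lambda = 9.7 / 8.8 = 1.1023 hours

1.1023 hours


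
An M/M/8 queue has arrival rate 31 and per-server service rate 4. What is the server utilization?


rho = lambda/(c*mu) = 31/(8*4) = 0.9688

0.9688


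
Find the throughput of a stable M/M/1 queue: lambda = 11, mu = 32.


For a stable queue (lambda < mu), throughput = lambda = 11 per hour

11 per hour


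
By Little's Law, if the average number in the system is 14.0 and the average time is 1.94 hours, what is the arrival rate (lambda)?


lambda = L / W = 14.0 / 1.94 = 7.22 per hour

7.22 per hour


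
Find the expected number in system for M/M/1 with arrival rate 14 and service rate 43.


rho = 14/43; L = rho/(1-rho) = 0.48

0.48


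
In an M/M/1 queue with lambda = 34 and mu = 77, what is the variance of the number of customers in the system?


rho = 34/77; Var(N) = rho/(1-rho)^2 = 1.42

1.42


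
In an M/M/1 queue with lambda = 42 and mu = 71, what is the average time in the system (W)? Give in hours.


W = 1/(mu - lambda) = 1/(71 - 42) = 0.0345 hours

0.0345 hours


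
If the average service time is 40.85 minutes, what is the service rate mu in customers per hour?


mu = 60 / avg_service_time = 60 / 40.85 = 1.47 per hour

1.47 per hour


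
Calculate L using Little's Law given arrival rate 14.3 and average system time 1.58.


L = lambda * W = 14.3 * 1.58 = 22.59

22.59


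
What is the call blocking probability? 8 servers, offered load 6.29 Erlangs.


B(N,A) = (A^N/N!) / sum(A^k/k!, k=0..N) with N=8, A=6.29 = 0.1381

0.1381


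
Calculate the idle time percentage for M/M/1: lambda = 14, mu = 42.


Idle fraction = (1 - rho) * 100 = (1 - 14/42) * 100 = 66.7%

66.7%


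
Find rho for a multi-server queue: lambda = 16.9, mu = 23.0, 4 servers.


rho = lambda / (c * mu) = 16.9 / (4 * 23.0) = 0.1837

0.1837


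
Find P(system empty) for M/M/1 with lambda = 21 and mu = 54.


P0 = 1 - rho = 1 - 21/54 = 0.6111

0.6111


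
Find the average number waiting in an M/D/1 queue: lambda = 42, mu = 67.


M/D/1: Lq = rho^2 / (2*(1-rho)) where rho = 42/67; Lq = 0.53

0.53


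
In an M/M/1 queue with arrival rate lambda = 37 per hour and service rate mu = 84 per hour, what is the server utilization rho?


rho = lambda/mu = 37/84 = 0.4405

0.4405


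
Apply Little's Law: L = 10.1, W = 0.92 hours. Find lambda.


lambda = L / W = 10.1 / 0.92 = 10.98 per hour

10.98 per hour


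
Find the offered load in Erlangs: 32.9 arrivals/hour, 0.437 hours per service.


Offered load a = lambda * E[S] = 32.9 * 0.437 = 14.38 Erlangs

14.38 Erlangs


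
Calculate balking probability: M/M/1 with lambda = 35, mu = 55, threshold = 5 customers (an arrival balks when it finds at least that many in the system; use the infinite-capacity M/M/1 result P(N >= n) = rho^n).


P(N >= 5) = rho^5 = (35/55)^5 = 0.1044

0.1044


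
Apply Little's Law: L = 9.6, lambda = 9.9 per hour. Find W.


W = L / lambda = 9.6 / 9.9 = 0.9697 hours

0.9697 hours


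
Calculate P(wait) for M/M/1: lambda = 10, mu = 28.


P(wait) = rho = lambda/mu = 10/28 = 0.3571

0.3571


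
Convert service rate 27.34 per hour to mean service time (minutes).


Mean service time = 60/mu = 60/27.34 = 2.19 minutes

2.19 minutes


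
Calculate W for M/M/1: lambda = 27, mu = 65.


W = 1/(mu - lambda) = 1/(65 - 27) = 0.0263 hours

0.0263 hours


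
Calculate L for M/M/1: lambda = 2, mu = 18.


rho = 2/18; L = rho/(1-rho) = 0.13

0.13


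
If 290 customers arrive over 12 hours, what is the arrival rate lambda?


lambda = total arrivals / time = 290 / 12 = 24.17 per hour

24.17 per hour


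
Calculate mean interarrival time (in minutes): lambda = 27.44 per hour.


Mean interarrival time = 60/lambda = 60/27.44 = 2.19 minutes

2.19 minutes


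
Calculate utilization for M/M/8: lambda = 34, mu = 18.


rho = lambda/(c*mu) = 34/(8*18) = 0.2361

0.2361


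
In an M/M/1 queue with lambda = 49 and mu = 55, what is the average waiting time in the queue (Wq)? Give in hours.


rho = 49/55; Wq = rho/(mu - lambda) = 0.1485 hours

0.1485 hours


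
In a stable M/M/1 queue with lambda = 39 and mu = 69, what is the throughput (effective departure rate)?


For a stable queue (lambda < mu), throughput = lambda = 39 per hour

39 per hour


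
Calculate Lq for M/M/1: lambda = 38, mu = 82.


rho = 38/82; Lq = rho^2/(1-rho) = 0.4

0.4


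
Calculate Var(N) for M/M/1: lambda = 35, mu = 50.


rho = 35/50; Var(N) = rho/(1-rho)^2 = 7.78

7.78


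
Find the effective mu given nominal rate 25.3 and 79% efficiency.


Effective rate = mu * efficiency = 25.3 * 0.79 = 19.99 per hour

19.99 per hour
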